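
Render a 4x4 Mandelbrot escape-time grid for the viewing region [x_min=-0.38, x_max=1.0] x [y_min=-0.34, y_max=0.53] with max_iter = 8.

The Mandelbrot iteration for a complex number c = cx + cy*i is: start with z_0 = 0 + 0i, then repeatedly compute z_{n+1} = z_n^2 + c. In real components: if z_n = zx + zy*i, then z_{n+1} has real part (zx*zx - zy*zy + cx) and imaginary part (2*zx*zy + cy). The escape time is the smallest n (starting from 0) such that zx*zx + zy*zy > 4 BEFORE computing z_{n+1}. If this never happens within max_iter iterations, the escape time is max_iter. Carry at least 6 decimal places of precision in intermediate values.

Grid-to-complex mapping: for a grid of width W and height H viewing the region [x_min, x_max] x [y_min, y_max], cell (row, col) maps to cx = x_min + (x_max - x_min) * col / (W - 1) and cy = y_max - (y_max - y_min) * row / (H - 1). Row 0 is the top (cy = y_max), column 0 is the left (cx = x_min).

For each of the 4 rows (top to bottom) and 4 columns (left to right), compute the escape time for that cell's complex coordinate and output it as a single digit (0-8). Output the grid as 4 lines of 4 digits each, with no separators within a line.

Answer: 8842
8842
8842
8842

Derivation:
(row=0, col=0): c = -0.3800 + 0.5300i → escape time 8
(row=0, col=1): c = 0.0800 + 0.5300i → escape time 8
(row=0, col=2): c = 0.5400 + 0.5300i → escape time 4
(row=0, col=3): c = 1.0000 + 0.5300i → escape time 2
(row=1, col=0): c = -0.3800 + 0.2400i → escape time 8
(row=1, col=1): c = 0.0800 + 0.2400i → escape time 8
(row=1, col=2): c = 0.5400 + 0.2400i → escape time 4
(row=1, col=3): c = 1.0000 + 0.2400i → escape time 2
(row=2, col=0): c = -0.3800 + -0.0500i → escape time 8
(row=2, col=1): c = 0.0800 + -0.0500i → escape time 8
(row=2, col=2): c = 0.5400 + -0.0500i → escape time 4
(row=2, col=3): c = 1.0000 + -0.0500i → escape time 2
(row=3, col=0): c = -0.3800 + -0.3400i → escape time 8
(row=3, col=1): c = 0.0800 + -0.3400i → escape time 8
(row=3, col=2): c = 0.5400 + -0.3400i → escape time 4
(row=3, col=3): c = 1.0000 + -0.3400i → escape time 2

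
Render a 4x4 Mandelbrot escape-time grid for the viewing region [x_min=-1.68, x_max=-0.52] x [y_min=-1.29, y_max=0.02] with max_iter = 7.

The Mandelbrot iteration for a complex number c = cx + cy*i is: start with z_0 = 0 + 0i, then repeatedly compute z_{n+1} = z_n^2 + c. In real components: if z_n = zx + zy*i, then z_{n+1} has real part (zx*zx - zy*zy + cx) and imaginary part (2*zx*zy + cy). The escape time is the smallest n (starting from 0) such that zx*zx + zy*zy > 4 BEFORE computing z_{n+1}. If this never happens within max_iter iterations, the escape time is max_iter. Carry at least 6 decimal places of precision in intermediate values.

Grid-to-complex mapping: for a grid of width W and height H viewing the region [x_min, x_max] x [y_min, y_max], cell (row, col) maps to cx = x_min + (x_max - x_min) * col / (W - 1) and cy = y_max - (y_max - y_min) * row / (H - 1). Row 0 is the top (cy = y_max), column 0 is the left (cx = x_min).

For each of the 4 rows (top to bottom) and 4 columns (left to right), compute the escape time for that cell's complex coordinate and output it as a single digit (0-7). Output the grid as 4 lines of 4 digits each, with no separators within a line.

Answer: 7777
3777
2334
1223

Derivation:
(row=0, col=0): c = -1.6800 + 0.0200i → escape time 7
(row=0, col=1): c = -1.2933 + 0.0200i → escape time 7
(row=0, col=2): c = -0.9067 + 0.0200i → escape time 7
(row=0, col=3): c = -0.5200 + 0.0200i → escape time 7
(row=1, col=0): c = -1.6800 + -0.4167i → escape time 3
(row=1, col=1): c = -1.2933 + -0.4167i → escape time 7
(row=1, col=2): c = -0.9067 + -0.4167i → escape time 7
(row=1, col=3): c = -0.5200 + -0.4167i → escape time 7
(row=2, col=0): c = -1.6800 + -0.8533i → escape time 2
(row=2, col=1): c = -1.2933 + -0.8533i → escape time 3
(row=2, col=2): c = -0.9067 + -0.8533i → escape time 3
(row=2, col=3): c = -0.5200 + -0.8533i → escape time 4
(row=3, col=0): c = -1.6800 + -1.2900i → escape time 1
(row=3, col=1): c = -1.2933 + -1.2900i → escape time 2
(row=3, col=2): c = -0.9067 + -1.2900i → escape time 2
(row=3, col=3): c = -0.5200 + -1.2900i → escape time 3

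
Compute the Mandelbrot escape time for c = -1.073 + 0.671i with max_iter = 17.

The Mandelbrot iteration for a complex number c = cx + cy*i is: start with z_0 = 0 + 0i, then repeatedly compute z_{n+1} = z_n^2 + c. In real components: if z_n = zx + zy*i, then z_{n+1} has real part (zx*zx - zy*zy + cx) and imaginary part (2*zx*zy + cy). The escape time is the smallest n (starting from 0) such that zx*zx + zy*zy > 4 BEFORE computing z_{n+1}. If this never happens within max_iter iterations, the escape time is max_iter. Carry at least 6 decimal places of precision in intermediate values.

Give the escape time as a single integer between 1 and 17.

Answer: 4

Derivation:
z_0 = 0 + 0i, c = -1.0730 + 0.6710i
Iter 1: z = -1.0730 + 0.6710i, |z|^2 = 1.6016
Iter 2: z = -0.3719 + -0.7690i, |z|^2 = 0.7296
Iter 3: z = -1.5260 + 1.2430i, |z|^2 = 3.8736
Iter 4: z = -0.2893 + -3.1225i, |z|^2 = 9.8340
Escaped at iteration 4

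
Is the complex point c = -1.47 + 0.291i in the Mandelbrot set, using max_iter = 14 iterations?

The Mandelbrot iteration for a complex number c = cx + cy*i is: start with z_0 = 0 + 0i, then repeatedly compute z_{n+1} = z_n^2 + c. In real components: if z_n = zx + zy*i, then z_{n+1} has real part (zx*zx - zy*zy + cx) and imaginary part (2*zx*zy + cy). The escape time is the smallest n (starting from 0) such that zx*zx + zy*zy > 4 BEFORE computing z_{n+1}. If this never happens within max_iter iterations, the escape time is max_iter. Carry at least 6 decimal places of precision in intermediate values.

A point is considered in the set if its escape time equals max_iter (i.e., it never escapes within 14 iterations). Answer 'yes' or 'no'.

z_0 = 0 + 0i, c = -1.4700 + 0.2910i
Iter 1: z = -1.4700 + 0.2910i, |z|^2 = 2.2456
Iter 2: z = 0.6062 + -0.5645i, |z|^2 = 0.6862
Iter 3: z = -1.4212 + -0.3935i, |z|^2 = 2.1746
Iter 4: z = 0.3950 + 1.4094i, |z|^2 = 2.1424
Iter 5: z = -3.3004 + 1.4044i, |z|^2 = 12.8650
Escaped at iteration 5

Answer: no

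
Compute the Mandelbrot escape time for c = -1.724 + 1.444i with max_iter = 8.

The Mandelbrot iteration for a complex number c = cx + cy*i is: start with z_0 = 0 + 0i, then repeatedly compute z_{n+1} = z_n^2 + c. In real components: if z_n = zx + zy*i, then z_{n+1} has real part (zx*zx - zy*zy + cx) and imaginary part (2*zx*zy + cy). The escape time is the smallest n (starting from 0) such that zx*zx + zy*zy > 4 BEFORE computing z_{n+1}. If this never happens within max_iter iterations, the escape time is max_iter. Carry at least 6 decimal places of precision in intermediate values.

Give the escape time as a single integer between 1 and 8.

z_0 = 0 + 0i, c = -1.7240 + 1.4440i
Iter 1: z = -1.7240 + 1.4440i, |z|^2 = 5.0573
Escaped at iteration 1

Answer: 1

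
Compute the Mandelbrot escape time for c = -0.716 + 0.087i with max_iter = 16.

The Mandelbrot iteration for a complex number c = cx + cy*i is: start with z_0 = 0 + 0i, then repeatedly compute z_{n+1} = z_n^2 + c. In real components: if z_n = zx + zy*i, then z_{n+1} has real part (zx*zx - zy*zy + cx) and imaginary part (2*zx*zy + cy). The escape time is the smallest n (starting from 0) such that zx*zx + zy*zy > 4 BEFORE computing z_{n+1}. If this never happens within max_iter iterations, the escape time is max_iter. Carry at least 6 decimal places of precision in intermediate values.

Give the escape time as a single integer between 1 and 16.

z_0 = 0 + 0i, c = -0.7160 + 0.0870i
Iter 1: z = -0.7160 + 0.0870i, |z|^2 = 0.5202
Iter 2: z = -0.2109 + -0.0376i, |z|^2 = 0.0459
Iter 3: z = -0.6729 + 0.1029i, |z|^2 = 0.4634
Iter 4: z = -0.2737 + -0.0514i, |z|^2 = 0.0776
Iter 5: z = -0.6437 + 0.1152i, |z|^2 = 0.4276
Iter 6: z = -0.3149 + -0.0613i, |z|^2 = 0.1029
Iter 7: z = -0.6206 + 0.1256i, |z|^2 = 0.4009
Iter 8: z = -0.3466 + -0.0689i, |z|^2 = 0.1249
Iter 9: z = -0.6006 + 0.1347i, |z|^2 = 0.3789
Iter 10: z = -0.3735 + -0.0748i, |z|^2 = 0.1451
Iter 11: z = -0.5821 + 0.1429i, |z|^2 = 0.3593
Iter 12: z = -0.3975 + -0.0794i, |z|^2 = 0.1643
Iter 13: z = -0.5643 + 0.1501i, |z|^2 = 0.3409
Iter 14: z = -0.4201 + -0.0824i, |z|^2 = 0.1833
Iter 15: z = -0.5463 + 0.1562i, |z|^2 = 0.3228

Answer: 16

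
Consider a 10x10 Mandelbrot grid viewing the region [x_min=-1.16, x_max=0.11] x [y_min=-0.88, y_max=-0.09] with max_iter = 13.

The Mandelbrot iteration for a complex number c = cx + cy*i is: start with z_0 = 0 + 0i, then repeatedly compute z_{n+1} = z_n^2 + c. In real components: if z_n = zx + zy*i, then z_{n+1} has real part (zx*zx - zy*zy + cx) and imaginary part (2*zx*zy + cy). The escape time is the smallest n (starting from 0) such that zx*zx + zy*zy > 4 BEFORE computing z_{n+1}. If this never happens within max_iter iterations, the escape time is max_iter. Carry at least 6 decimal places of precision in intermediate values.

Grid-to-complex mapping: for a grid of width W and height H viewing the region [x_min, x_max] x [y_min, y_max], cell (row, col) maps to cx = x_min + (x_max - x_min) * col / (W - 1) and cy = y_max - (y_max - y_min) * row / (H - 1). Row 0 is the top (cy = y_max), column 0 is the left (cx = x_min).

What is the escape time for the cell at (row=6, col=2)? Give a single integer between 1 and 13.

z_0 = 0 + 0i, c = -0.8778 + -0.6167i
Iter 1: z = -0.8778 + -0.6167i, |z|^2 = 1.1508
Iter 2: z = -0.4876 + 0.4659i, |z|^2 = 0.4548
Iter 3: z = -0.8571 + -1.0710i, |z|^2 = 1.8817
Iter 4: z = -1.2901 + 1.2193i, |z|^2 = 3.1512
Iter 5: z = -0.7002 + -3.7629i, |z|^2 = 14.6495
Escaped at iteration 5

Answer: 5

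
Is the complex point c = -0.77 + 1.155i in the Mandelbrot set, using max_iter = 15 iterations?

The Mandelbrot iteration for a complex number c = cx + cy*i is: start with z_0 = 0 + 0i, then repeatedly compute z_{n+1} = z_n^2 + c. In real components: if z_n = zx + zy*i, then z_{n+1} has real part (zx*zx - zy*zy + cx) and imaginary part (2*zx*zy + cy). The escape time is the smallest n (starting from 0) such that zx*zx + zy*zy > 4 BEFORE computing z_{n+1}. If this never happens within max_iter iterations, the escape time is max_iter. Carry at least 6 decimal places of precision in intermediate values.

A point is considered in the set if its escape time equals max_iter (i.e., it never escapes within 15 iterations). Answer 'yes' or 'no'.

z_0 = 0 + 0i, c = -0.7700 + 1.1550i
Iter 1: z = -0.7700 + 1.1550i, |z|^2 = 1.9269
Iter 2: z = -1.5111 + -0.6237i, |z|^2 = 2.6725
Iter 3: z = 1.1245 + 3.0400i, |z|^2 = 10.5060
Escaped at iteration 3

Answer: no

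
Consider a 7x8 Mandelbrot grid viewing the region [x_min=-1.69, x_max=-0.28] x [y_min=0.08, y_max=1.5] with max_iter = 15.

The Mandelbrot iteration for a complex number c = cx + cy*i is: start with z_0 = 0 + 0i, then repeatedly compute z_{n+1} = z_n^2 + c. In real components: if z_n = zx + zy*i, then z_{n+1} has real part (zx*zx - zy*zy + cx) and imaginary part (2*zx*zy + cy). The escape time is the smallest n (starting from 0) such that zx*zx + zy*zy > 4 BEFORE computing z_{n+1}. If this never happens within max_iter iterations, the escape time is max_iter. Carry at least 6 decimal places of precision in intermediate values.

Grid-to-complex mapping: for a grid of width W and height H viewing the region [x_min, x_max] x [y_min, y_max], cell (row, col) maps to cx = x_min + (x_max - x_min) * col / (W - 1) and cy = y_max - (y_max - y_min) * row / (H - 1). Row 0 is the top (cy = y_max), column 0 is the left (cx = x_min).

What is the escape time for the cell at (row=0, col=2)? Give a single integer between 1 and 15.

Answer: 2

Derivation:
z_0 = 0 + 0i, c = -1.2200 + 1.5000i
Iter 1: z = -1.2200 + 1.5000i, |z|^2 = 3.7384
Iter 2: z = -1.9816 + -2.1600i, |z|^2 = 8.5923
Escaped at iteration 2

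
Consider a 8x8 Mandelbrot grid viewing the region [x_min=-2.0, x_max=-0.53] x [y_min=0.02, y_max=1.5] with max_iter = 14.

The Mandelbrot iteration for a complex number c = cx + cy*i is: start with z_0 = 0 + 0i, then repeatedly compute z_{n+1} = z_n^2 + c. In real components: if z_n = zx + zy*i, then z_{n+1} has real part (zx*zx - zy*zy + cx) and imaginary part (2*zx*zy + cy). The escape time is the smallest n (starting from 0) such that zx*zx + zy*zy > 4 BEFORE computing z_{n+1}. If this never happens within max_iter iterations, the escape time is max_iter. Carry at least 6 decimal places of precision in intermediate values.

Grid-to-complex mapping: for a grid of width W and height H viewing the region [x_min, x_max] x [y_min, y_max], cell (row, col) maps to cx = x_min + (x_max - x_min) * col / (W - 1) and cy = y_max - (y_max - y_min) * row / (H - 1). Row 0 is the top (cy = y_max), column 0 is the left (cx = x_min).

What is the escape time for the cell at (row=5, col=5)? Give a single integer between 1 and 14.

z_0 = 0 + 0i, c = -0.9500 + 0.4429i
Iter 1: z = -0.9500 + 0.4429i, |z|^2 = 1.0986
Iter 2: z = -0.2436 + -0.3986i, |z|^2 = 0.2182
Iter 3: z = -1.0495 + 0.6371i, |z|^2 = 1.5073
Iter 4: z = -0.2544 + -0.8943i, |z|^2 = 0.8646
Iter 5: z = -1.6851 + 0.8979i, |z|^2 = 3.6458
Iter 6: z = 1.0835 + -2.5832i, |z|^2 = 7.8468
Escaped at iteration 6

Answer: 6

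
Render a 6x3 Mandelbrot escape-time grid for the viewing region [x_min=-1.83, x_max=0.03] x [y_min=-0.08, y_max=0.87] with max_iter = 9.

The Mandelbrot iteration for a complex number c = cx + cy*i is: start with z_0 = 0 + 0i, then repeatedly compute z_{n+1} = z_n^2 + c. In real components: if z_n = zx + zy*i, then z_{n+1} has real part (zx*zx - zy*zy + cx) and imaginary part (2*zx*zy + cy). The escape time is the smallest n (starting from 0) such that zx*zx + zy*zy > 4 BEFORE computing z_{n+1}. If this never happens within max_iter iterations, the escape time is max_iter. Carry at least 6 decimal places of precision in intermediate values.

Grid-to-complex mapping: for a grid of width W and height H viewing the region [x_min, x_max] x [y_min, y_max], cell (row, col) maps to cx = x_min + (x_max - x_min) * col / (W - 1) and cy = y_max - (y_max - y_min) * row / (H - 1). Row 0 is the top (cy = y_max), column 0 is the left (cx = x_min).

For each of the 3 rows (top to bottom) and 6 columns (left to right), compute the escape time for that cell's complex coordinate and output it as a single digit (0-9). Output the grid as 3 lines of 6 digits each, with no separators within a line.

Answer: 133469
347999
489999

Derivation:
(row=0, col=0): c = -1.8300 + 0.8700i → escape time 1
(row=0, col=1): c = -1.4580 + 0.8700i → escape time 3
(row=0, col=2): c = -1.0860 + 0.8700i → escape time 3
(row=0, col=3): c = -0.7140 + 0.8700i → escape time 4
(row=0, col=4): c = -0.3420 + 0.8700i → escape time 6
(row=0, col=5): c = 0.0300 + 0.8700i → escape time 9
(row=1, col=0): c = -1.8300 + 0.3950i → escape time 3
(row=1, col=1): c = -1.4580 + 0.3950i → escape time 4
(row=1, col=2): c = -1.0860 + 0.3950i → escape time 7
(row=1, col=3): c = -0.7140 + 0.3950i → escape time 9
(row=1, col=4): c = -0.3420 + 0.3950i → escape time 9
(row=1, col=5): c = 0.0300 + 0.3950i → escape time 9
(row=2, col=0): c = -1.8300 + -0.0800i → escape time 4
(row=2, col=1): c = -1.4580 + -0.0800i → escape time 8
(row=2, col=2): c = -1.0860 + -0.0800i → escape time 9
(row=2, col=3): c = -0.7140 + -0.0800i → escape time 9
(row=2, col=4): c = -0.3420 + -0.0800i → escape time 9
(row=2, col=5): c = 0.0300 + -0.0800i → escape time 9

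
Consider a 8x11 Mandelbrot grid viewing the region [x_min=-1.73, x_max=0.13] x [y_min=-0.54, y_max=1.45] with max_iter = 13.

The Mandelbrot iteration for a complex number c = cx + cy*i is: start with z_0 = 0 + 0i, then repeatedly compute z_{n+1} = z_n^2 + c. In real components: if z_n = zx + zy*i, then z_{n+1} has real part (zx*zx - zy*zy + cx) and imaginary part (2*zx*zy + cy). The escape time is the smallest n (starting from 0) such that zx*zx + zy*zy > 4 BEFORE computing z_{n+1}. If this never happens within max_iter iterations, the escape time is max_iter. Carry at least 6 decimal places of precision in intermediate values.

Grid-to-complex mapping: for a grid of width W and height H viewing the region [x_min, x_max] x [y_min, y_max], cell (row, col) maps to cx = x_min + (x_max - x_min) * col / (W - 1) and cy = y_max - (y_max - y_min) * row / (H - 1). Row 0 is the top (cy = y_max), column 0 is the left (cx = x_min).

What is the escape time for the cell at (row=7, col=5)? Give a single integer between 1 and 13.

Answer: 13

Derivation:
z_0 = 0 + 0i, c = -0.4014 + 0.0570i
Iter 1: z = -0.4014 + 0.0570i, |z|^2 = 0.1644
Iter 2: z = -0.2435 + 0.0112i, |z|^2 = 0.0594
Iter 3: z = -0.3422 + 0.0515i, |z|^2 = 0.1198
Iter 4: z = -0.2870 + 0.0217i, |z|^2 = 0.0828
Iter 5: z = -0.3196 + 0.0445i, |z|^2 = 0.1041
Iter 6: z = -0.3013 + 0.0285i, |z|^2 = 0.0916
Iter 7: z = -0.3115 + 0.0398i, |z|^2 = 0.0986
Iter 8: z = -0.3060 + 0.0322i, |z|^2 = 0.0947
Iter 9: z = -0.3088 + 0.0373i, |z|^2 = 0.0968
Iter 10: z = -0.3074 + 0.0340i, |z|^2 = 0.0957
Iter 11: z = -0.3081 + 0.0361i, |z|^2 = 0.0962
Iter 12: z = -0.3078 + 0.0347i, |z|^2 = 0.0960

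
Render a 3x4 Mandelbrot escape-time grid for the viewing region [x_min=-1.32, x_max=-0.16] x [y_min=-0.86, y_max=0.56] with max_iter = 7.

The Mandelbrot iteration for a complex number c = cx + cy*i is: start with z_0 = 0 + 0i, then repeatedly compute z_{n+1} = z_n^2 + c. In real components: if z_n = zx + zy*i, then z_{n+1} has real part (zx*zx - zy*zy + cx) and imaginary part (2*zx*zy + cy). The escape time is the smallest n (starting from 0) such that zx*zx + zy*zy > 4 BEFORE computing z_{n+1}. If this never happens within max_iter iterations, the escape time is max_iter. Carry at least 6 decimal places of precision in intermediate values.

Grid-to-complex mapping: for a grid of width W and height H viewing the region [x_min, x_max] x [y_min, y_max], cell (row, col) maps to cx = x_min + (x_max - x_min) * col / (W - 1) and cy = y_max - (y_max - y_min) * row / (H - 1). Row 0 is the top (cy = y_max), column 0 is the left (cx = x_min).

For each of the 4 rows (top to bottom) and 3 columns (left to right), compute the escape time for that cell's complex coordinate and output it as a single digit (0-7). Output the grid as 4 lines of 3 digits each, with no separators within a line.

Answer: 367
777
677
347

Derivation:
(row=0, col=0): c = -1.3200 + 0.5600i → escape time 3
(row=0, col=1): c = -0.7400 + 0.5600i → escape time 6
(row=0, col=2): c = -0.1600 + 0.5600i → escape time 7
(row=1, col=0): c = -1.3200 + 0.0867i → escape time 7
(row=1, col=1): c = -0.7400 + 0.0867i → escape time 7
(row=1, col=2): c = -0.1600 + 0.0867i → escape time 7
(row=2, col=0): c = -1.3200 + -0.3867i → escape time 6
(row=2, col=1): c = -0.7400 + -0.3867i → escape time 7
(row=2, col=2): c = -0.1600 + -0.3867i → escape time 7
(row=3, col=0): c = -1.3200 + -0.8600i → escape time 3
(row=3, col=1): c = -0.7400 + -0.8600i → escape time 4
(row=3, col=2): c = -0.1600 + -0.8600i → escape time 7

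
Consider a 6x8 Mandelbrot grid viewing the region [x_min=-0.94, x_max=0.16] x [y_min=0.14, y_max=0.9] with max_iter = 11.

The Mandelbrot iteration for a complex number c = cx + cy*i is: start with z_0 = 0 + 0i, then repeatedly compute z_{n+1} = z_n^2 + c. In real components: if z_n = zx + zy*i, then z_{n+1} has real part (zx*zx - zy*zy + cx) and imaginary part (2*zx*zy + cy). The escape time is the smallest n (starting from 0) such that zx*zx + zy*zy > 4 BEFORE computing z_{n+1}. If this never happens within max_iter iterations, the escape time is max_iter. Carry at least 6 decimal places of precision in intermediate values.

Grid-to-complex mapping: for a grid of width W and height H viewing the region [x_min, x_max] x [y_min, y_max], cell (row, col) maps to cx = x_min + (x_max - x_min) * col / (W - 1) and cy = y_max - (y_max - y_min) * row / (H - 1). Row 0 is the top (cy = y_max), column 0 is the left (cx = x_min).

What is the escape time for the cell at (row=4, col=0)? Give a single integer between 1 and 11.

Answer: 5

Derivation:
z_0 = 0 + 0i, c = -0.9400 + 0.4657i
Iter 1: z = -0.9400 + 0.4657i, |z|^2 = 1.1005
Iter 2: z = -0.2733 + -0.4098i, |z|^2 = 0.2426
Iter 3: z = -1.0333 + 0.6897i, |z|^2 = 1.5434
Iter 4: z = -0.3481 + -0.9596i, |z|^2 = 1.0420
Iter 5: z = -1.7397 + 1.1337i, |z|^2 = 4.3120
Escaped at iteration 5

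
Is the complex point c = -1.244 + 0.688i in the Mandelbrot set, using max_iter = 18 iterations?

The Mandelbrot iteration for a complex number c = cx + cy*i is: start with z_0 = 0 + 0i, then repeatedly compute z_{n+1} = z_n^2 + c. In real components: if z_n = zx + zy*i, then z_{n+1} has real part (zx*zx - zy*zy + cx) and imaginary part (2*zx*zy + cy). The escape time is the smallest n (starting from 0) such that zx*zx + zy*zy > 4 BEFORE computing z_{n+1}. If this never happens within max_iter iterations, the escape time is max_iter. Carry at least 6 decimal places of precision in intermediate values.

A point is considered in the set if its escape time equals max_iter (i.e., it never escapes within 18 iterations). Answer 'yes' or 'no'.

Answer: no

Derivation:
z_0 = 0 + 0i, c = -1.2440 + 0.6880i
Iter 1: z = -1.2440 + 0.6880i, |z|^2 = 2.0209
Iter 2: z = -0.1698 + -1.0237i, |z|^2 = 1.0769
Iter 3: z = -2.2632 + 1.0357i, |z|^2 = 6.1948
Escaped at iteration 3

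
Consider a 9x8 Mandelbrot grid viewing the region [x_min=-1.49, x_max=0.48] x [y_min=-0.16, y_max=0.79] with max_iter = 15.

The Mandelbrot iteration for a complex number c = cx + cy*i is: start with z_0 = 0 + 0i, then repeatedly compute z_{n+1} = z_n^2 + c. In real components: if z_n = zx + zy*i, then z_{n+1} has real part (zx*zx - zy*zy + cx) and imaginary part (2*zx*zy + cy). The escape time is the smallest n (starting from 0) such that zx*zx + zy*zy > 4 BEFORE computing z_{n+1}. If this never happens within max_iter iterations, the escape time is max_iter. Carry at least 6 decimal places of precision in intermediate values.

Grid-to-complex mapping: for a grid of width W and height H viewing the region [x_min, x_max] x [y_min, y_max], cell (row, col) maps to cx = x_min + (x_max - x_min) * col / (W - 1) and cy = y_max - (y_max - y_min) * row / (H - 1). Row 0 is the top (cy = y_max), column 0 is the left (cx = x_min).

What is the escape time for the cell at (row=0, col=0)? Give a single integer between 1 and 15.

z_0 = 0 + 0i, c = -1.4900 + 0.7900i
Iter 1: z = -1.4900 + 0.7900i, |z|^2 = 2.8442
Iter 2: z = 0.1060 + -1.5642i, |z|^2 = 2.4580
Iter 3: z = -3.9255 + 0.4584i, |z|^2 = 15.6196
Escaped at iteration 3

Answer: 3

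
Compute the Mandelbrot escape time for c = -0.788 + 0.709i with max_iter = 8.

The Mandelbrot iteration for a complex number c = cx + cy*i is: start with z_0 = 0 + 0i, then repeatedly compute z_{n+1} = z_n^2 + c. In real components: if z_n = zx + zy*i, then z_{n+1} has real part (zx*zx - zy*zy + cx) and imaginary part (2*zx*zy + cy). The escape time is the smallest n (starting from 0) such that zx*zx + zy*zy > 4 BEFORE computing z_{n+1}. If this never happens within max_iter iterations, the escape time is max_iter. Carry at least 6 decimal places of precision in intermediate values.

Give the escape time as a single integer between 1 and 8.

Answer: 4

Derivation:
z_0 = 0 + 0i, c = -0.7880 + 0.7090i
Iter 1: z = -0.7880 + 0.7090i, |z|^2 = 1.1236
Iter 2: z = -0.6697 + -0.4084i, |z|^2 = 0.6153
Iter 3: z = -0.5062 + 1.2560i, |z|^2 = 1.8339
Iter 4: z = -2.1093 + -0.5627i, |z|^2 = 4.7658
Escaped at iteration 4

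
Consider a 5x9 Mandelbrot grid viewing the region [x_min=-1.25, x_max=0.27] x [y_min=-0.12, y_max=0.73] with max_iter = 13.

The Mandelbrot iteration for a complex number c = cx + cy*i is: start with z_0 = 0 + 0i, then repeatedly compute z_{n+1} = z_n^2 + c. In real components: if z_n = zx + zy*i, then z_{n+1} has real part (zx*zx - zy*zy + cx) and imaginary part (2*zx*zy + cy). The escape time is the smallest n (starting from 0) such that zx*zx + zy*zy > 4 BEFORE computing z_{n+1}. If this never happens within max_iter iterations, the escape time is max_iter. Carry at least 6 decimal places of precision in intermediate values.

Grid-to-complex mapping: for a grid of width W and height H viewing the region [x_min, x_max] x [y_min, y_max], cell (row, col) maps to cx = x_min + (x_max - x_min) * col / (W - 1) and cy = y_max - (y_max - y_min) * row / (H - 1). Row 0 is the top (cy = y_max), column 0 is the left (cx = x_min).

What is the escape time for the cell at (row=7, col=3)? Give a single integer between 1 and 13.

z_0 = 0 + 0i, c = -0.1100 + -0.0138i
Iter 1: z = -0.1100 + -0.0138i, |z|^2 = 0.0123
Iter 2: z = -0.0981 + -0.0107i, |z|^2 = 0.0097
Iter 3: z = -0.1005 + -0.0116i, |z|^2 = 0.0102
Iter 4: z = -0.1000 + -0.0114i, |z|^2 = 0.0101
Iter 5: z = -0.1001 + -0.0115i, |z|^2 = 0.0102
Iter 6: z = -0.1001 + -0.0115i, |z|^2 = 0.0102
Iter 7: z = -0.1001 + -0.0115i, |z|^2 = 0.0102
Iter 8: z = -0.1001 + -0.0115i, |z|^2 = 0.0102
Iter 9: z = -0.1001 + -0.0115i, |z|^2 = 0.0102
Iter 10: z = -0.1001 + -0.0115i, |z|^2 = 0.0102
Iter 11: z = -0.1001 + -0.0115i, |z|^2 = 0.0102
Iter 12: z = -0.1001 + -0.0115i, |z|^2 = 0.0102

Answer: 13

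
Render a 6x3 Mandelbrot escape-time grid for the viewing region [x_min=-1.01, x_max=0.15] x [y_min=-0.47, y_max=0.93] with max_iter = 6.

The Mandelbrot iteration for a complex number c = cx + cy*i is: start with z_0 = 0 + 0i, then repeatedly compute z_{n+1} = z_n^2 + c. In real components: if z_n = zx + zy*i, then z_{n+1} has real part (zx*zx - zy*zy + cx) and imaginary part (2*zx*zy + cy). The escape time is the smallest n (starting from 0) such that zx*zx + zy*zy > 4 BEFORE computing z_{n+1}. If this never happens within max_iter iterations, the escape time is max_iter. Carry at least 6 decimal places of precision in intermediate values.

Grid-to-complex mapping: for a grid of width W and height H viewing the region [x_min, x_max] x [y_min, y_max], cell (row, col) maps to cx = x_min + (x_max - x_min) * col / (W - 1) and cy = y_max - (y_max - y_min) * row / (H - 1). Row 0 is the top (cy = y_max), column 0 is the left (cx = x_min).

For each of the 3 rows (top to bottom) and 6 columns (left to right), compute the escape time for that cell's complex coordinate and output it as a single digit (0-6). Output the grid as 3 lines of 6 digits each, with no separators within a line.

Answer: 334564
666666
566666

Derivation:
(row=0, col=0): c = -1.0100 + 0.9300i → escape time 3
(row=0, col=1): c = -0.7780 + 0.9300i → escape time 3
(row=0, col=2): c = -0.5460 + 0.9300i → escape time 4
(row=0, col=3): c = -0.3140 + 0.9300i → escape time 5
(row=0, col=4): c = -0.0820 + 0.9300i → escape time 6
(row=0, col=5): c = 0.1500 + 0.9300i → escape time 4
(row=1, col=0): c = -1.0100 + 0.2300i → escape time 6
(row=1, col=1): c = -0.7780 + 0.2300i → escape time 6
(row=1, col=2): c = -0.5460 + 0.2300i → escape time 6
(row=1, col=3): c = -0.3140 + 0.2300i → escape time 6
(row=1, col=4): c = -0.0820 + 0.2300i → escape time 6
(row=1, col=5): c = 0.1500 + 0.2300i → escape time 6
(row=2, col=0): c = -1.0100 + -0.4700i → escape time 5
(row=2, col=1): c = -0.7780 + -0.4700i → escape time 6
(row=2, col=2): c = -0.5460 + -0.4700i → escape time 6
(row=2, col=3): c = -0.3140 + -0.4700i → escape time 6
(row=2, col=4): c = -0.0820 + -0.4700i → escape time 6
(row=2, col=5): c = 0.1500 + -0.4700i → escape time 6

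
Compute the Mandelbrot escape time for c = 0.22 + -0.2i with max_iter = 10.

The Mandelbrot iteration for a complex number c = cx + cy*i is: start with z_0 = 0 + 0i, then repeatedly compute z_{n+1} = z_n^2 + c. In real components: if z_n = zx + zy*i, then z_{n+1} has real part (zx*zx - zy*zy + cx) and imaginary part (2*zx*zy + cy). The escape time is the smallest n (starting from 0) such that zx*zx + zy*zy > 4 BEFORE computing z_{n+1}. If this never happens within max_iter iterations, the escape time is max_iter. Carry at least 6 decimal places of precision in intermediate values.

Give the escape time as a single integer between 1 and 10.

Answer: 10

Derivation:
z_0 = 0 + 0i, c = 0.2200 + -0.2000i
Iter 1: z = 0.2200 + -0.2000i, |z|^2 = 0.0884
Iter 2: z = 0.2284 + -0.2880i, |z|^2 = 0.1351
Iter 3: z = 0.1892 + -0.3316i, |z|^2 = 0.1457
Iter 4: z = 0.1459 + -0.3255i, |z|^2 = 0.1272
Iter 5: z = 0.1353 + -0.2950i, |z|^2 = 0.1053
Iter 6: z = 0.1513 + -0.2798i, |z|^2 = 0.1012
Iter 7: z = 0.1646 + -0.2847i, |z|^2 = 0.1081
Iter 8: z = 0.1660 + -0.2937i, |z|^2 = 0.1138
Iter 9: z = 0.1613 + -0.2975i, |z|^2 = 0.1145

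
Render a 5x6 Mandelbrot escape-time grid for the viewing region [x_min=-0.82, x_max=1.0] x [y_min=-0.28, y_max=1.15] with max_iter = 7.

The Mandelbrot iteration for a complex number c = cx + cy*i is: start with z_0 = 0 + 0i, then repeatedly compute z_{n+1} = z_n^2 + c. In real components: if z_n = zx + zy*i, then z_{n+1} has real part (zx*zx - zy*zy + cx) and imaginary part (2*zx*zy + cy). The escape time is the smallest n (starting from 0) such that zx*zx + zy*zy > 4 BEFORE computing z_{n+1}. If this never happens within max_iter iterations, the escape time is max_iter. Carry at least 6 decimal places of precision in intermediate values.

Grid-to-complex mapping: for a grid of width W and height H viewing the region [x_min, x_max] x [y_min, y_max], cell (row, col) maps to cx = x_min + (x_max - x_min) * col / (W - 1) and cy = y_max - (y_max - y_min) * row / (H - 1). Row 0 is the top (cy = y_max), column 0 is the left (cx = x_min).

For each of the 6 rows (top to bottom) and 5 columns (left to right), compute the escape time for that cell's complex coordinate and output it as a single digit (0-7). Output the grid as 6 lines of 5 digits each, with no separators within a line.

Answer: 34322
45532
57742
77742
77742
77742

Derivation:
(row=0, col=0): c = -0.8200 + 1.1500i → escape time 3
(row=0, col=1): c = -0.3650 + 1.1500i → escape time 4
(row=0, col=2): c = 0.0900 + 1.1500i → escape time 3
(row=0, col=3): c = 0.5450 + 1.1500i → escape time 2
(row=0, col=4): c = 1.0000 + 1.1500i → escape time 2
(row=1, col=0): c = -0.8200 + 0.8640i → escape time 4
(row=1, col=1): c = -0.3650 + 0.8640i → escape time 5
(row=1, col=2): c = 0.0900 + 0.8640i → escape time 5
(row=1, col=3): c = 0.5450 + 0.8640i → escape time 3
(row=1, col=4): c = 1.0000 + 0.8640i → escape time 2
(row=2, col=0): c = -0.8200 + 0.5780i → escape time 5
(row=2, col=1): c = -0.3650 + 0.5780i → escape time 7
(row=2, col=2): c = 0.0900 + 0.5780i → escape time 7
(row=2, col=3): c = 0.5450 + 0.5780i → escape time 4
(row=2, col=4): c = 1.0000 + 0.5780i → escape time 2
(row=3, col=0): c = -0.8200 + 0.2920i → escape time 7
(row=3, col=1): c = -0.3650 + 0.2920i → escape time 7
(row=3, col=2): c = 0.0900 + 0.2920i → escape time 7
(row=3, col=3): c = 0.5450 + 0.2920i → escape time 4
(row=3, col=4): c = 1.0000 + 0.2920i → escape time 2
(row=4, col=0): c = -0.8200 + 0.0060i → escape time 7
(row=4, col=1): c = -0.3650 + 0.0060i → escape time 7
(row=4, col=2): c = 0.0900 + 0.0060i → escape time 7
(row=4, col=3): c = 0.5450 + 0.0060i → escape time 4
(row=4, col=4): c = 1.0000 + 0.0060i → escape time 2
(row=5, col=0): c = -0.8200 + -0.2800i → escape time 7
(row=5, col=1): c = -0.3650 + -0.2800i → escape time 7
(row=5, col=2): c = 0.0900 + -0.2800i → escape time 7
(row=5, col=3): c = 0.5450 + -0.2800i → escape time 4
(row=5, col=4): c = 1.0000 + -0.2800i → escape time 2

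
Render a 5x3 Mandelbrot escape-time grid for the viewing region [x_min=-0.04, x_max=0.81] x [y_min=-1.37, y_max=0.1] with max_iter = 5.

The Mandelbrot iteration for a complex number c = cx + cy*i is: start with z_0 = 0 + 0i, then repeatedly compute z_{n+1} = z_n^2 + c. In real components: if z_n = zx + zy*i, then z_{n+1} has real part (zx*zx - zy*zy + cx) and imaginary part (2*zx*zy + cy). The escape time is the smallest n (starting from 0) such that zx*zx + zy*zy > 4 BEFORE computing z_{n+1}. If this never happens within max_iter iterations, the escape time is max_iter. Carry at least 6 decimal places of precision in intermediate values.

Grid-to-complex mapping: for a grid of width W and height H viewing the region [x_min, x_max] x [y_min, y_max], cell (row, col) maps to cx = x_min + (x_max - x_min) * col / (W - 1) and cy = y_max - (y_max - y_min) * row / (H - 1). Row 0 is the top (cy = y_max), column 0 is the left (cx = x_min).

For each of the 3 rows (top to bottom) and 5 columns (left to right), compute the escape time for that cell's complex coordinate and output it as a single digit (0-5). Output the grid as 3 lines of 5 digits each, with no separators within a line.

(row=0, col=0): c = -0.0400 + 0.1000i → escape time 5
(row=0, col=1): c = 0.1725 + 0.1000i → escape time 5
(row=0, col=2): c = 0.3850 + 0.1000i → escape time 5
(row=0, col=3): c = 0.5975 + 0.1000i → escape time 4
(row=0, col=4): c = 0.8100 + 0.1000i → escape time 3
(row=1, col=0): c = -0.0400 + -0.6350i → escape time 5
(row=1, col=1): c = 0.1725 + -0.6350i → escape time 5
(row=1, col=2): c = 0.3850 + -0.6350i → escape time 5
(row=1, col=3): c = 0.5975 + -0.6350i → escape time 3
(row=1, col=4): c = 0.8100 + -0.6350i → escape time 3
(row=2, col=0): c = -0.0400 + -1.3700i → escape time 2
(row=2, col=1): c = 0.1725 + -1.3700i → escape time 2
(row=2, col=2): c = 0.3850 + -1.3700i → escape time 2
(row=2, col=3): c = 0.5975 + -1.3700i → escape time 2
(row=2, col=4): c = 0.8100 + -1.3700i → escape time 2

Answer: 55543
55533
22222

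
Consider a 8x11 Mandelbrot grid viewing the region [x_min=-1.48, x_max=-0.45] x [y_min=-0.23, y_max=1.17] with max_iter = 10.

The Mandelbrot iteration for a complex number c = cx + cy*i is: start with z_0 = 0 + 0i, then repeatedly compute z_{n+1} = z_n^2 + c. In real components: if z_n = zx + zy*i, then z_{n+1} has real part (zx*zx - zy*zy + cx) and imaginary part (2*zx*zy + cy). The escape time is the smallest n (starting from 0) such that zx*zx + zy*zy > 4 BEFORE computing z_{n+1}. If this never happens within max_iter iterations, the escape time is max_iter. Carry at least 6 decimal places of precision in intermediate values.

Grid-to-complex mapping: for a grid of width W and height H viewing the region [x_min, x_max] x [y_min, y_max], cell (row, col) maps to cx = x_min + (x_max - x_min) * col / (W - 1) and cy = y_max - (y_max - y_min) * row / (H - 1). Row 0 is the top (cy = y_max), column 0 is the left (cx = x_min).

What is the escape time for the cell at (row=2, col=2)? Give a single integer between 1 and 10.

z_0 = 0 + 0i, c = -1.1857 + 0.8900i
Iter 1: z = -1.1857 + 0.8900i, |z|^2 = 2.1980
Iter 2: z = -0.5719 + -1.2206i, |z|^2 = 1.8169
Iter 3: z = -2.3484 + 2.2861i, |z|^2 = 10.7413
Escaped at iteration 3

Answer: 3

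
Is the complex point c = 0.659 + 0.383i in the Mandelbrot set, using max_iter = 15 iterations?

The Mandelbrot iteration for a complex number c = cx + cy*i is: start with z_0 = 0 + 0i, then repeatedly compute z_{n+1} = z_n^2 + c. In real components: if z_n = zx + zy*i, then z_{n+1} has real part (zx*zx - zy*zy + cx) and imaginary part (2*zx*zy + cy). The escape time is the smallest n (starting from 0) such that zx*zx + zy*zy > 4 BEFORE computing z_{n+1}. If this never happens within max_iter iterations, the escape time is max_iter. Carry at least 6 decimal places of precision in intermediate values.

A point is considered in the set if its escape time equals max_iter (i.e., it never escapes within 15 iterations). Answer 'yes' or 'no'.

Answer: no

Derivation:
z_0 = 0 + 0i, c = 0.6590 + 0.3830i
Iter 1: z = 0.6590 + 0.3830i, |z|^2 = 0.5810
Iter 2: z = 0.9466 + 0.8878i, |z|^2 = 1.6842
Iter 3: z = 0.7669 + 2.0638i, |z|^2 = 4.8472
Escaped at iteration 3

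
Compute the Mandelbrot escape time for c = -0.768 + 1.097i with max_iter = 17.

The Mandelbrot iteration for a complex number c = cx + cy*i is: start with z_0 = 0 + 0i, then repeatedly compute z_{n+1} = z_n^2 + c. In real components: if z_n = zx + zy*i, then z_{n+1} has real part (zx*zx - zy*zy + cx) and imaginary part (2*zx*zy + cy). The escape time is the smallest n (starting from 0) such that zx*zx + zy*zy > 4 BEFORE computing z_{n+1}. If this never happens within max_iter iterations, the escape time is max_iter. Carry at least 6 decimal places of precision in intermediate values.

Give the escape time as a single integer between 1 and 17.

Answer: 3

Derivation:
z_0 = 0 + 0i, c = -0.7680 + 1.0970i
Iter 1: z = -0.7680 + 1.0970i, |z|^2 = 1.7932
Iter 2: z = -1.3816 + -0.5880i, |z|^2 = 2.2545
Iter 3: z = 0.7950 + 2.7217i, |z|^2 = 8.0399
Escaped at iteration 3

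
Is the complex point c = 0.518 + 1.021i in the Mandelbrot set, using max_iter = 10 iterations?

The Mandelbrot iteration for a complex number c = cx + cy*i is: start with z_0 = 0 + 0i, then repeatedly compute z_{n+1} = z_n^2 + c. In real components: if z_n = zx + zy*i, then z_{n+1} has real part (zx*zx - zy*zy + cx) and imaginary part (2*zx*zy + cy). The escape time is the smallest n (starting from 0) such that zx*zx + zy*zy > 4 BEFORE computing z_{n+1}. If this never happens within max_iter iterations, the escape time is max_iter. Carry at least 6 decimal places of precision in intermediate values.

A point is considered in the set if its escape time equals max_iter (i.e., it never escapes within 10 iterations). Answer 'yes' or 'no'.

Answer: no

Derivation:
z_0 = 0 + 0i, c = 0.5180 + 1.0210i
Iter 1: z = 0.5180 + 1.0210i, |z|^2 = 1.3108
Iter 2: z = -0.2561 + 2.0788i, |z|^2 = 4.3868
Escaped at iteration 2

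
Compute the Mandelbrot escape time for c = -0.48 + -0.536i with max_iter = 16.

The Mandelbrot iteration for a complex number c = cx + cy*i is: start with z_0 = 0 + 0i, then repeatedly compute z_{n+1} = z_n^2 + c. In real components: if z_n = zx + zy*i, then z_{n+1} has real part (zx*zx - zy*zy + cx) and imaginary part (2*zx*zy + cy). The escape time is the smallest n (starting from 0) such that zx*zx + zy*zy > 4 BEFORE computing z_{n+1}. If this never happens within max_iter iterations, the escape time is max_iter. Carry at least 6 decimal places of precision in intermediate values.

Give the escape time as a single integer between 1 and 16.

Answer: 16

Derivation:
z_0 = 0 + 0i, c = -0.4800 + -0.5360i
Iter 1: z = -0.4800 + -0.5360i, |z|^2 = 0.5177
Iter 2: z = -0.5369 + -0.0214i, |z|^2 = 0.2887
Iter 3: z = -0.1922 + -0.5130i, |z|^2 = 0.3001
Iter 4: z = -0.7062 + -0.3388i, |z|^2 = 0.6135
Iter 5: z = -0.0961 + -0.0575i, |z|^2 = 0.0125
Iter 6: z = -0.4741 + -0.5250i, |z|^2 = 0.5003
Iter 7: z = -0.5308 + -0.0383i, |z|^2 = 0.2833
Iter 8: z = -0.1997 + -0.4954i, |z|^2 = 0.2853
Iter 9: z = -0.6855 + -0.3382i, |z|^2 = 0.5843
Iter 10: z = -0.1244 + -0.0723i, |z|^2 = 0.0207
Iter 11: z = -0.4698 + -0.5180i, |z|^2 = 0.4890
Iter 12: z = -0.5277 + -0.0493i, |z|^2 = 0.2808
Iter 13: z = -0.2040 + -0.4839i, |z|^2 = 0.2758
Iter 14: z = -0.6726 + -0.3385i, |z|^2 = 0.5670
Iter 15: z = -0.1423 + -0.0806i, |z|^2 = 0.0267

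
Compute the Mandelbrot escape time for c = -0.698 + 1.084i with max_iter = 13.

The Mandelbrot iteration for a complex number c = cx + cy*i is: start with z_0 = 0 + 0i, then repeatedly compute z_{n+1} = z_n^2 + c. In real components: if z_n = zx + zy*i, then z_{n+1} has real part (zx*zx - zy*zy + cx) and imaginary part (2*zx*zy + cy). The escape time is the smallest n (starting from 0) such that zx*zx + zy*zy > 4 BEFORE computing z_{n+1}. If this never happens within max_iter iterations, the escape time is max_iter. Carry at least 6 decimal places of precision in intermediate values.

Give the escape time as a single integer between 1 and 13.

z_0 = 0 + 0i, c = -0.6980 + 1.0840i
Iter 1: z = -0.6980 + 1.0840i, |z|^2 = 1.6623
Iter 2: z = -1.3859 + -0.4293i, |z|^2 = 2.1049
Iter 3: z = 1.0383 + 2.2738i, |z|^2 = 6.2482
Escaped at iteration 3

Answer: 3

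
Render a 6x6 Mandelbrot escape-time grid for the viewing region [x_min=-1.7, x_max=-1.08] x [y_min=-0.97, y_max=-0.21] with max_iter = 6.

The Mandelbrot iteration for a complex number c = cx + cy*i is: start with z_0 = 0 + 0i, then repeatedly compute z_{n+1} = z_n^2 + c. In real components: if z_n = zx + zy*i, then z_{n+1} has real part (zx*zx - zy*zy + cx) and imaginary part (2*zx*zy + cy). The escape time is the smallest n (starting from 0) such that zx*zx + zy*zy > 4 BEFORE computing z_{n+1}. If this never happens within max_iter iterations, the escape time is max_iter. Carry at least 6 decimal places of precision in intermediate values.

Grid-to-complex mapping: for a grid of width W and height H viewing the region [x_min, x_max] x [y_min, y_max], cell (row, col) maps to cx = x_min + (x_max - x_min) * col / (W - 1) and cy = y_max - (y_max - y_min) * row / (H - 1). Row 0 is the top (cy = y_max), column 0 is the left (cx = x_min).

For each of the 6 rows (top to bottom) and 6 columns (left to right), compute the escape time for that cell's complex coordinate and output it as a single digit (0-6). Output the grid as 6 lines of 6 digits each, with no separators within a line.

(row=0, col=0): c = -1.7000 + -0.2100i → escape time 4
(row=0, col=1): c = -1.5760 + -0.2100i → escape time 5
(row=0, col=2): c = -1.4520 + -0.2100i → escape time 5
(row=0, col=3): c = -1.3280 + -0.2100i → escape time 6
(row=0, col=4): c = -1.2040 + -0.2100i → escape time 6
(row=0, col=5): c = -1.0800 + -0.2100i → escape time 6
(row=1, col=0): c = -1.7000 + -0.3620i → escape time 4
(row=1, col=1): c = -1.5760 + -0.3620i → escape time 4
(row=1, col=2): c = -1.4520 + -0.3620i → escape time 5
(row=1, col=3): c = -1.3280 + -0.3620i → escape time 6
(row=1, col=4): c = -1.2040 + -0.3620i → escape time 6
(row=1, col=5): c = -1.0800 + -0.3620i → escape time 6
(row=2, col=0): c = -1.7000 + -0.5140i → escape time 3
(row=2, col=1): c = -1.5760 + -0.5140i → escape time 3
(row=2, col=2): c = -1.4520 + -0.5140i → escape time 3
(row=2, col=3): c = -1.3280 + -0.5140i → escape time 3
(row=2, col=4): c = -1.2040 + -0.5140i → escape time 4
(row=2, col=5): c = -1.0800 + -0.5140i → escape time 5
(row=3, col=0): c = -1.7000 + -0.6660i → escape time 3
(row=3, col=1): c = -1.5760 + -0.6660i → escape time 3
(row=3, col=2): c = -1.4520 + -0.6660i → escape time 3
(row=3, col=3): c = -1.3280 + -0.6660i → escape time 3
(row=3, col=4): c = -1.2040 + -0.6660i → escape time 3
(row=3, col=5): c = -1.0800 + -0.6660i → escape time 4
(row=4, col=0): c = -1.7000 + -0.8180i → escape time 2
(row=4, col=1): c = -1.5760 + -0.8180i → escape time 3
(row=4, col=2): c = -1.4520 + -0.8180i → escape time 3
(row=4, col=3): c = -1.3280 + -0.8180i → escape time 3
(row=4, col=4): c = -1.2040 + -0.8180i → escape time 3
(row=4, col=5): c = -1.0800 + -0.8180i → escape time 3
(row=5, col=0): c = -1.7000 + -0.9700i → escape time 2
(row=5, col=1): c = -1.5760 + -0.9700i → escape time 2
(row=5, col=2): c = -1.4520 + -0.9700i → escape time 3
(row=5, col=3): c = -1.3280 + -0.9700i → escape time 3
(row=5, col=4): c = -1.2040 + -0.9700i → escape time 3
(row=5, col=5): c = -1.0800 + -0.9700i → escape time 3

Answer: 455666
445666
333345
333334
233333
223333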